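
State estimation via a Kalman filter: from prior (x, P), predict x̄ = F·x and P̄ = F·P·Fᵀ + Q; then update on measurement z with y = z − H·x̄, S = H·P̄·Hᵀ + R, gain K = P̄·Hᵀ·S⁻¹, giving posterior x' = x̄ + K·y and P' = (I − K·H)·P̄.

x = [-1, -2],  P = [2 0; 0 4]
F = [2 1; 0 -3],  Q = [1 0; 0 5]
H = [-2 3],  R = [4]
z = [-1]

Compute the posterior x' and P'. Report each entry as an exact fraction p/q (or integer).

x' = [-602/569, -555/569]
P' = [3553/569 2286/569; 2286/569 1720/569]

x̄ = F·x = [-4, 6]
P̄ = F·P·Fᵀ + Q = [13 -12; -12 41]
y = z − H·x̄ = [-27]
S = H·P̄·Hᵀ + R = [569]
K = P̄·Hᵀ·S⁻¹ = [-62/569; 147/569]
x' = x̄ + K·y = [-602/569, -555/569]
P' = (I − K·H)·P̄ = [3553/569 2286/569; 2286/569 1720/569]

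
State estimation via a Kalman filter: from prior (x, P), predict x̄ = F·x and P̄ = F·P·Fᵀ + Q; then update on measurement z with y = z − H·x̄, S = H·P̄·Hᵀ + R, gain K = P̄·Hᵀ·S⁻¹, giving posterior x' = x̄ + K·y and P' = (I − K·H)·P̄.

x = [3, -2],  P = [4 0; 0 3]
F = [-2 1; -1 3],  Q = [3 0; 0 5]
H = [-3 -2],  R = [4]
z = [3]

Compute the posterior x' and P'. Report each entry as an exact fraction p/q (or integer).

x̄ = F·x = [-8, -9]
P̄ = F·P·Fᵀ + Q = [22 17; 17 36]
y = z − H·x̄ = [-39]
S = H·P̄·Hᵀ + R = [550]
K = P̄·Hᵀ·S⁻¹ = [-2/11; -123/550]
x' = x̄ + K·y = [-10/11, -153/550]
P' = (I − K·H)·P̄ = [42/11 -59/11; -59/11 4671/550]

x' = [-10/11, -153/550]
P' = [42/11 -59/11; -59/11 4671/550]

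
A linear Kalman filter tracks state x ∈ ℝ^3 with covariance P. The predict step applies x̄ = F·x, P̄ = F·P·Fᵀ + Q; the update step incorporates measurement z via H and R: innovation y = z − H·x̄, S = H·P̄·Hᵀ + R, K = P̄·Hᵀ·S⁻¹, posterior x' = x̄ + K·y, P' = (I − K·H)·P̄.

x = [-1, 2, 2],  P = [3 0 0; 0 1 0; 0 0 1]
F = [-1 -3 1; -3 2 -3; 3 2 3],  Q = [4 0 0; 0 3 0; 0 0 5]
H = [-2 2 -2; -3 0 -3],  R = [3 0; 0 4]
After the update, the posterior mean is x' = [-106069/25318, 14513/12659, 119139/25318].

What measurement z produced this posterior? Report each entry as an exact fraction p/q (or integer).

z = [1, -1]

x̄ = F·x = [-3, 1, 7]
P̄ = F·P·Fᵀ + Q = [17 0 -12; 0 43 -32; -12 -32 45]
S = H·P̄·Hᵀ + R = [583 420; 420 346]
K = P̄·Hᵀ·S⁻¹ = [1420/12659 -4545/25318; 5790/12659 -3516/12659; -1700/12659 -3117/25318]
x' − x̄ = [-30115/25318, 1854/12659, -58087/25318] = K·y
y = (KᵀK)⁻¹·Kᵀ·(x' − x̄) = [7, 11]
z = y + H·x̄ = [7, 11] + [-6, -12] = [1, -1]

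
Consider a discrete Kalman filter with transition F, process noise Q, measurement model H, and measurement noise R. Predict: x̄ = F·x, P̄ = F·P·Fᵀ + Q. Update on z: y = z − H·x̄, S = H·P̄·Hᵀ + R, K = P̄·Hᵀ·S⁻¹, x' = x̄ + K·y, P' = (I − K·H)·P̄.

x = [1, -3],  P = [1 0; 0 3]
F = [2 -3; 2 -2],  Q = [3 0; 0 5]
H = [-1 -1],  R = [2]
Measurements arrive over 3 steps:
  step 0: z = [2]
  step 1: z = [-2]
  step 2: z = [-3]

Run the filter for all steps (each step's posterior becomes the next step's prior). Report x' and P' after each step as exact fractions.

step 0: x̄ = F·x = [11, 8]
step 0: P̄ = F·P·Fᵀ + Q = [34 22; 22 21]
step 0: y = z − H·x̄ = [21]
step 0: S = H·P̄·Hᵀ + R = [101]
step 0: K = P̄·Hᵀ·S⁻¹ = [-56/101; -43/101]
step 0: x' = x̄ + K·y = [-65/101, -95/101]
step 0: P' = (I − K·H)·P̄ = [298/101 -186/101; -186/101 272/101]
step 1: x̄ = F·x = [155/101, 60/101]
step 1: P̄ = F·P·Fᵀ + Q = [6175/101 4684/101; 4684/101 4273/101]
step 1: y = z − H·x̄ = [13/101]
step 1: S = H·P̄·Hᵀ + R = [20018/101]
step 1: K = P̄·Hᵀ·S⁻¹ = [-10859/20018; -8957/20018]
step 1: x' = x̄ + K·y = [29323/20018, 10739/20018]
step 1: P' = (I − K·H)·P̄ = [56369/20018 -34651/20018; -34651/20018 52565/20018]
step 2: x̄ = F·x = [26429/20018, 18584/10009]
step 2: P̄ = F·P·Fᵀ + Q = [1174427/20018 443688/10009; 443688/10009 406517/10009]
step 2: y = z − H·x̄ = [3543/20018]
step 2: S = H·P̄·Hᵀ + R = [3802249/20018]
step 2: K = P̄·Hᵀ·S⁻¹ = [-2061803/3802249; -1700410/3802249]
step 2: x' = x̄ + K·y = [4655044/3802249, 6758789/3802249]
step 2: P' = (I − K·H)·P̄ = [10711973/3802249 -6588367/3802249; -6588367/3802249 9989187/3802249]

step 0: x' = [-65/101, -95/101], P' = [298/101 -186/101; -186/101 272/101]
step 1: x' = [29323/20018, 10739/20018], P' = [56369/20018 -34651/20018; -34651/20018 52565/20018]
step 2: x' = [4655044/3802249, 6758789/3802249], P' = [10711973/3802249 -6588367/3802249; -6588367/3802249 9989187/3802249]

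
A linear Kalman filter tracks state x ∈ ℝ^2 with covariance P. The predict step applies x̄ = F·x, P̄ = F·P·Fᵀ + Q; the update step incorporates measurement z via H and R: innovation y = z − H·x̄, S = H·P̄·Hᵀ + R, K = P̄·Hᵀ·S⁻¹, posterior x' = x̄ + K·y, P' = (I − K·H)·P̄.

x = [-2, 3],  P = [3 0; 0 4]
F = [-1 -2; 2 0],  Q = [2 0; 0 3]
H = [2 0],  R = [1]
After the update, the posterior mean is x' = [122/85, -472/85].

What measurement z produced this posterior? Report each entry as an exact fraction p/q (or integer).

x̄ = F·x = [-4, -4]
P̄ = F·P·Fᵀ + Q = [21 -6; -6 15]
S = H·P̄·Hᵀ + R = [85]
K = P̄·Hᵀ·S⁻¹ = [42/85; -12/85]
x' − x̄ = [462/85, -132/85] = K·y
y = (KᵀK)⁻¹·Kᵀ·(x' − x̄) = [11]
z = y + H·x̄ = [11] + [-8] = [3]

z = [3]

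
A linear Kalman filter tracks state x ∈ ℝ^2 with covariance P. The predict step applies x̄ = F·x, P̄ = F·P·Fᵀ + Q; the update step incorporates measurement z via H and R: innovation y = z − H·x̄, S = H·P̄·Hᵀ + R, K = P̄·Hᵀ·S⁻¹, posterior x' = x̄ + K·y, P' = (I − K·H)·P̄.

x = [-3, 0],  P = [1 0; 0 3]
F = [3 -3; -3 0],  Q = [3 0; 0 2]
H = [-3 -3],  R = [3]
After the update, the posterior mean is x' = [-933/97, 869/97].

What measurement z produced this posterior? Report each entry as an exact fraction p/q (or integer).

z = [2]

x̄ = F·x = [-9, 9]
P̄ = F·P·Fᵀ + Q = [39 -9; -9 11]
S = H·P̄·Hᵀ + R = [291]
K = P̄·Hᵀ·S⁻¹ = [-30/97; -2/97]
x' − x̄ = [-60/97, -4/97] = K·y
y = (KᵀK)⁻¹·Kᵀ·(x' − x̄) = [2]
z = y + H·x̄ = [2] + [0] = [2]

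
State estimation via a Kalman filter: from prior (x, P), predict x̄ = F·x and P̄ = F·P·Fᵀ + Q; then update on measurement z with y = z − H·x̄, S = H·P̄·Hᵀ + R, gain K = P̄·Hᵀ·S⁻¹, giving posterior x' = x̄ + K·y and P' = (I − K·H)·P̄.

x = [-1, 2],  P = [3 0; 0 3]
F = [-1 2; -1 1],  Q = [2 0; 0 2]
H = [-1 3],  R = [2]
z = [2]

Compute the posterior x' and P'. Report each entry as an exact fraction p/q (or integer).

x̄ = F·x = [5, 3]
P̄ = F·P·Fᵀ + Q = [17 9; 9 8]
y = z − H·x̄ = [-2]
S = H·P̄·Hᵀ + R = [37]
K = P̄·Hᵀ·S⁻¹ = [10/37; 15/37]
x' = x̄ + K·y = [165/37, 81/37]
P' = (I − K·H)·P̄ = [529/37 183/37; 183/37 71/37]

x' = [165/37, 81/37]
P' = [529/37 183/37; 183/37 71/37]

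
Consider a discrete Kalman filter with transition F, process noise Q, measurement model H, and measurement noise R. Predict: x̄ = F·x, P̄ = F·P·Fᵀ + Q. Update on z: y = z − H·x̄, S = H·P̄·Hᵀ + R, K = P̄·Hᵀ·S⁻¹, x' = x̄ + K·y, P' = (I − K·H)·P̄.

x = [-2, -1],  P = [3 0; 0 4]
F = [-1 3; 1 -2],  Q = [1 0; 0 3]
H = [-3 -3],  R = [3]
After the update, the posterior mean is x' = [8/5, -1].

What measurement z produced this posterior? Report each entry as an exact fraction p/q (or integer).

z = [-2]

x̄ = F·x = [-1, 0]
P̄ = F·P·Fᵀ + Q = [40 -27; -27 22]
S = H·P̄·Hᵀ + R = [75]
K = P̄·Hᵀ·S⁻¹ = [-13/25; 1/5]
x' − x̄ = [13/5, -1] = K·y
y = (KᵀK)⁻¹·Kᵀ·(x' − x̄) = [-5]
z = y + H·x̄ = [-5] + [3] = [-2]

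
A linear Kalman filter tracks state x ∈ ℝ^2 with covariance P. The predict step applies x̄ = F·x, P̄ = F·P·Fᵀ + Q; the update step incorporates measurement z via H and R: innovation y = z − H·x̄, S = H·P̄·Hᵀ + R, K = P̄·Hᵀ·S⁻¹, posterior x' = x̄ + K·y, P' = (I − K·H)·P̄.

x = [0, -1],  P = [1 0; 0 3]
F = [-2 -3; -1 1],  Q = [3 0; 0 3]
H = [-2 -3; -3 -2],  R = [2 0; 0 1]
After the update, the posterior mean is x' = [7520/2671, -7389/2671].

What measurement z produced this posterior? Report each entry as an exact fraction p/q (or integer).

z = [3, -3]

x̄ = F·x = [3, -1]
P̄ = F·P·Fᵀ + Q = [34 -7; -7 7]
S = H·P̄·Hᵀ + R = [117 155; 155 251]
K = P̄·Hᵀ·S⁻¹ = [1843/5342 -3011/5342; -1421/2671 952/2671]
x' − x̄ = [-493/2671, -4718/2671] = K·y
y = (KᵀK)⁻¹·Kᵀ·(x' − x̄) = [6, 4]
z = y + H·x̄ = [6, 4] + [-3, -7] = [3, -3]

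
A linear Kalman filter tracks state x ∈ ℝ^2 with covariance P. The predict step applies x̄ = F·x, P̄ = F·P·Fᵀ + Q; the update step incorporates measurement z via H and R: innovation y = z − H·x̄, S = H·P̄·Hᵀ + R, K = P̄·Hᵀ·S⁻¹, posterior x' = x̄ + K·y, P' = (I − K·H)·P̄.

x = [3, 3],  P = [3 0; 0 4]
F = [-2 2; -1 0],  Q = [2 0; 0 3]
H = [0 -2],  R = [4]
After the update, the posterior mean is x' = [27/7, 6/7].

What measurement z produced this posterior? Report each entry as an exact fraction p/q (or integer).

z = [-3]

x̄ = F·x = [0, -3]
P̄ = F·P·Fᵀ + Q = [30 6; 6 6]
S = H·P̄·Hᵀ + R = [28]
K = P̄·Hᵀ·S⁻¹ = [-3/7; -3/7]
x' − x̄ = [27/7, 27/7] = K·y
y = (KᵀK)⁻¹·Kᵀ·(x' − x̄) = [-9]
z = y + H·x̄ = [-9] + [6] = [-3]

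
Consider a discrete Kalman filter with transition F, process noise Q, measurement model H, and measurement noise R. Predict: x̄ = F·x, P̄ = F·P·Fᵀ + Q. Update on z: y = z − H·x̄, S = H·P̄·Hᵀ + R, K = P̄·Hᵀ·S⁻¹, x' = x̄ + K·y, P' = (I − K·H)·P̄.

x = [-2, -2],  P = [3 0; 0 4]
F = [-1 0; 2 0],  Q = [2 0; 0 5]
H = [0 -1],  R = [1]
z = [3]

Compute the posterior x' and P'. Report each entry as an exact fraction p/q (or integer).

x̄ = F·x = [2, -4]
P̄ = F·P·Fᵀ + Q = [5 -6; -6 17]
y = z − H·x̄ = [-1]
S = H·P̄·Hᵀ + R = [18]
K = P̄·Hᵀ·S⁻¹ = [1/3; -17/18]
x' = x̄ + K·y = [5/3, -55/18]
P' = (I − K·H)·P̄ = [3 -1/3; -1/3 17/18]

x' = [5/3, -55/18]
P' = [3 -1/3; -1/3 17/18]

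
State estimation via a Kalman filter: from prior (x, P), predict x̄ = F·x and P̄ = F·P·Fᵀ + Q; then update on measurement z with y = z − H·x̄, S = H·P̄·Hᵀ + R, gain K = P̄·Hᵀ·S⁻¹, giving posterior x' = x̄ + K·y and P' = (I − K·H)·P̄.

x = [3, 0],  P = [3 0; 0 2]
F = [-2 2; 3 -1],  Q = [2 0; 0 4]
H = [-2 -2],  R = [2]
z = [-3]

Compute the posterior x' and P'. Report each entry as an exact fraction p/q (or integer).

x̄ = F·x = [-6, 9]
P̄ = F·P·Fᵀ + Q = [22 -22; -22 33]
y = z − H·x̄ = [3]
S = H·P̄·Hᵀ + R = [46]
K = P̄·Hᵀ·S⁻¹ = [0; -11/23]
x' = x̄ + K·y = [-6, 174/23]
P' = (I − K·H)·P̄ = [22 -22; -22 517/23]

x' = [-6, 174/23]
P' = [22 -22; -22 517/23]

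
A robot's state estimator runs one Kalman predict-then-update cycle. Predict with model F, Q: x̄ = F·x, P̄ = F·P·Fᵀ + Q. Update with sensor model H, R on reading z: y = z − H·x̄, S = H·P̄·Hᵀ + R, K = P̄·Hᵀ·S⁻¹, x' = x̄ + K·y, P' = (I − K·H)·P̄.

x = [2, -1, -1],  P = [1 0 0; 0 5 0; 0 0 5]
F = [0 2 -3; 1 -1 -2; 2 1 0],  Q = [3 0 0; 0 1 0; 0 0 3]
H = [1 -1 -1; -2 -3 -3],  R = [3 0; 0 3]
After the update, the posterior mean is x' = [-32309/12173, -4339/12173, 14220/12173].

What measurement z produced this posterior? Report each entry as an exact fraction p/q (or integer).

z = [-3, 3]

x̄ = F·x = [1, 5, 3]
P̄ = F·P·Fᵀ + Q = [68 20 10; 20 27 -3; 10 -3 12]
S = H·P̄·Hᵀ + R = [44 -67; -67 932]
K = P̄·Hᵀ·S⁻¹ = [6758/12173 -2466/12173; -3744/12173 -1732/12173; -739/12173 -667/12173]
x' − x̄ = [-44482/12173, -65204/12173, -22299/12173] = K·y
y = (KᵀK)⁻¹·Kᵀ·(x' − x̄) = [4, 29]
z = y + H·x̄ = [4, 29] + [-7, -26] = [-3, 3]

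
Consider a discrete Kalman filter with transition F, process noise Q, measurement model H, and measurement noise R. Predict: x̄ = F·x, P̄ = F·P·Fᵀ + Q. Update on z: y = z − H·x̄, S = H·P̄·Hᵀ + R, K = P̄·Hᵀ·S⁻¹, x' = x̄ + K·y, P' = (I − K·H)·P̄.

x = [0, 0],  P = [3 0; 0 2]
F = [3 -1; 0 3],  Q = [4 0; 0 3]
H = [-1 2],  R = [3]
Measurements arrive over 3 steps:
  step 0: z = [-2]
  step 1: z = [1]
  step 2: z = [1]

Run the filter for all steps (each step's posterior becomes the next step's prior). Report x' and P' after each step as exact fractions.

step 0: x̄ = F·x = [0, 0]
step 0: P̄ = F·P·Fᵀ + Q = [33 -6; -6 21]
step 0: y = z − H·x̄ = [-2]
step 0: S = H·P̄·Hᵀ + R = [144]
step 0: K = P̄·Hᵀ·S⁻¹ = [-5/16; 1/3]
step 0: x' = x̄ + K·y = [5/8, -2/3]
step 0: P' = (I − K·H)·P̄ = [303/16 9; 9 5]
step 1: x̄ = F·x = [61/24, -2]
step 1: P̄ = F·P·Fᵀ + Q = [2007/16 66; 66 48]
step 1: y = z − H·x̄ = [181/24]
step 1: S = H·P̄·Hᵀ + R = [903/16]
step 1: K = P̄·Hᵀ·S⁻¹ = [5/43; 160/301]
step 1: x' = x̄ + K·y = [147/43, 1814/903]
step 1: P' = (I − K·H)·P̄ = [5361/43 2688/43; 2688/43 9648/301]
step 2: x̄ = F·x = [7447/903, 1814/301]
step 2: P̄ = F·P·Fᵀ + Q = [235699/301 140400/301; 140400/301 87735/301]
step 2: y = z − H·x̄ = [-362/129]
step 2: S = H·P̄·Hᵀ + R = [3706/43]
step 2: K = P̄·Hᵀ·S⁻¹ = [379/218; 2505/1853]
step 2: x' = x̄ + K·y = [2570/763, 28964/12971]
step 2: P' = (I − K·H)·P̄ = [797421/1526 201345/763; 201345/763 1737735/12971]

step 0: x' = [5/8, -2/3], P' = [303/16 9; 9 5]
step 1: x' = [147/43, 1814/903], P' = [5361/43 2688/43; 2688/43 9648/301]
step 2: x' = [2570/763, 28964/12971], P' = [797421/1526 201345/763; 201345/763 1737735/12971]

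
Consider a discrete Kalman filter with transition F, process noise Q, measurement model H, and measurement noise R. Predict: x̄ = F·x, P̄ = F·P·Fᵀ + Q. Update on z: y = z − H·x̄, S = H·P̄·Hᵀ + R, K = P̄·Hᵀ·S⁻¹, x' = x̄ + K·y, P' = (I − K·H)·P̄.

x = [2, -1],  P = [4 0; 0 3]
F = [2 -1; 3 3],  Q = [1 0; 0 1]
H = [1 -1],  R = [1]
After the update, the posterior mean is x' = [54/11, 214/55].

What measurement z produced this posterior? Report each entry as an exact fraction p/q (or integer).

z = [1]

x̄ = F·x = [5, 3]
P̄ = F·P·Fᵀ + Q = [20 15; 15 64]
S = H·P̄·Hᵀ + R = [55]
K = P̄·Hᵀ·S⁻¹ = [1/11; -49/55]
x' − x̄ = [-1/11, 49/55] = K·y
y = (KᵀK)⁻¹·Kᵀ·(x' − x̄) = [-1]
z = y + H·x̄ = [-1] + [2] = [1]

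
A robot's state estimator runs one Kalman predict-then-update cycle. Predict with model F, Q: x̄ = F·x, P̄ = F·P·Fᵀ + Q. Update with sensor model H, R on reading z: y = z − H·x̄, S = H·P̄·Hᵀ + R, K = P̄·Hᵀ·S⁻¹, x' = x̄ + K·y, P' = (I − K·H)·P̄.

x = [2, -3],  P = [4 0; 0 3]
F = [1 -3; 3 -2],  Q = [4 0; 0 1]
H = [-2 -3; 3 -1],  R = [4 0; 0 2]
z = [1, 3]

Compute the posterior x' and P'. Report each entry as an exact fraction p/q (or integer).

x̄ = F·x = [11, 12]
P̄ = F·P·Fᵀ + Q = [35 30; 30 49]
y = z − H·x̄ = [59, -18]
S = H·P̄·Hᵀ + R = [945 -273; -273 186]
K = P̄·Hᵀ·S⁻¹ = [-3095/33747 1295/4821; -9103/33747 -282/1607]
x' = x̄ + K·y = [25442/33747, -25517/33747]
P' = (I − K·H)·P̄ = [6070/33747 80/33747; 80/33747 4028/11249]

x' = [25442/33747, -25517/33747]
P' = [6070/33747 80/33747; 80/33747 4028/11249]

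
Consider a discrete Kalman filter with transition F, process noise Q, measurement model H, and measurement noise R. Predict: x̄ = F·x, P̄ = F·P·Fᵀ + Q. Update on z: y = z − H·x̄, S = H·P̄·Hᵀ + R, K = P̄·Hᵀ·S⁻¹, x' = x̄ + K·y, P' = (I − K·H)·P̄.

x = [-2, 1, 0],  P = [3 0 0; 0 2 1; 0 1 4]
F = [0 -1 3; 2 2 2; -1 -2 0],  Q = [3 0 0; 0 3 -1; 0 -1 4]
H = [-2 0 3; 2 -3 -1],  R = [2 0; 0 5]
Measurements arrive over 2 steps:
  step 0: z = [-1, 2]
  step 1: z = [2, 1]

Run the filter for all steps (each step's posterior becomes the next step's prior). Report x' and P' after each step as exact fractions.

step 0: x̄ = F·x = [-1, -2, 0]
step 0: P̄ = F·P·Fᵀ + Q = [35 24 -2; 24 47 -19; -2 -19 15]
step 0: y = z − H·x̄ = [-3, -2]
step 0: S = H·P̄·Hᵀ + R = [301 114; 114 189]
step 0: K = P̄·Hᵀ·S⁻¹ = [-1596/4877 2888/14631; -3803/14631 -10304/43893; 1643/14631 5852/43893]
step 0: x' = x̄ + K·y = [-6043/14631, -32951/43893, -26491/43893]
step 0: P' = (I − K·H)·P̄ = [49399/4877 62116/14631 95606/14631; 62116/14631 102530/43893 116626/43893; 95606/14631 116626/43893 194498/43893]
step 1: x̄ = F·x = [-46522/43893, -17238/4877, 84031/43893]
step 1: P̄ = F·P·Fᵀ + Q = [1284935/43893 308516/4877 -1168802/43893; 308516/4877 868499/4877 -389047/4877; -1168802/43893 -389047/4877 1775675/43893]
step 1: y = z − H·x̄ = [-257351/43893, -27162/4877]
step 1: S = H·P̄·Hᵀ + R = [35234225/43893 3150610/4877; 3150610/4877 3092249/4877]
step 1: K = P̄·Hᵀ·S⁻¹ = [-52154636/236595625 47963436/804425125; -51884397/236595625 -236340128/804425125; 43004069/236595625 35756356/804425125]
step 1: x' = x̄ + K·y = [-57177178/574589375, -351933481/574589375, 345441412/574589375]
step 1: P' = (I − K·H)·P̄ = [20090484691/4022125625 8726437632/4022125625 12802570586/4022125625; 8726437632/4022125625 6043925514/4022125625 5229601922/4022125625; 12802570586/4022125625 5229601922/4022125625 9022426506/4022125625]

step 0: x' = [-6043/14631, -32951/43893, -26491/43893], P' = [49399/4877 62116/14631 95606/14631; 62116/14631 102530/43893 116626/43893; 95606/14631 116626/43893 194498/43893]
step 1: x' = [-57177178/574589375, -351933481/574589375, 345441412/574589375], P' = [20090484691/4022125625 8726437632/4022125625 12802570586/4022125625; 8726437632/4022125625 6043925514/4022125625 5229601922/4022125625; 12802570586/4022125625 5229601922/4022125625 9022426506/4022125625]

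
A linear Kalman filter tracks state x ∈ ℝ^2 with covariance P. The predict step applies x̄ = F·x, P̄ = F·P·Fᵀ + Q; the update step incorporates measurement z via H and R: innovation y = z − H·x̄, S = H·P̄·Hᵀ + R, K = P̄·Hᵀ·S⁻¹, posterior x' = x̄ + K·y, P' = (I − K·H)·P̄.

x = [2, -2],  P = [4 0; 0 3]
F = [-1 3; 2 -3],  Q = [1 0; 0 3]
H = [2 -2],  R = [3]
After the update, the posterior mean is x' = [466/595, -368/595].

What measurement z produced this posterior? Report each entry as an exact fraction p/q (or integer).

z = [3]

x̄ = F·x = [-8, 10]
P̄ = F·P·Fᵀ + Q = [32 -35; -35 46]
S = H·P̄·Hᵀ + R = [595]
K = P̄·Hᵀ·S⁻¹ = [134/595; -162/595]
x' − x̄ = [5226/595, -6318/595] = K·y
y = (KᵀK)⁻¹·Kᵀ·(x' − x̄) = [39]
z = y + H·x̄ = [39] + [-36] = [3]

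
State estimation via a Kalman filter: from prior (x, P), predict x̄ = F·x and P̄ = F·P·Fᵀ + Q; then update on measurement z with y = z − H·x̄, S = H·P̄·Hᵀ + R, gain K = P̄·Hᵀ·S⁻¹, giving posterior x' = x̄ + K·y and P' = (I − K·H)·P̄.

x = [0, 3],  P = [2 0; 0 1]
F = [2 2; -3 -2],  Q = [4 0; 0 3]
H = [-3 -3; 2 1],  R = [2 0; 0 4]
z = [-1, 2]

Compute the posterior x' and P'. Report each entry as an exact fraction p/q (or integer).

x̄ = F·x = [6, -6]
P̄ = F·P·Fᵀ + Q = [16 -16; -16 25]
y = z − H·x̄ = [-1, -4]
S = H·P̄·Hᵀ + R = [83 -27; -27 29]
K = P̄·Hᵀ·S⁻¹ = [216/839 664/839; -486/839 -655/839]
x' = x̄ + K·y = [2162/839, -1928/839]
P' = (I − K·H)·P̄ = [2800/839 -2944/839; -2944/839 3268/839]

x' = [2162/839, -1928/839]
P' = [2800/839 -2944/839; -2944/839 3268/839]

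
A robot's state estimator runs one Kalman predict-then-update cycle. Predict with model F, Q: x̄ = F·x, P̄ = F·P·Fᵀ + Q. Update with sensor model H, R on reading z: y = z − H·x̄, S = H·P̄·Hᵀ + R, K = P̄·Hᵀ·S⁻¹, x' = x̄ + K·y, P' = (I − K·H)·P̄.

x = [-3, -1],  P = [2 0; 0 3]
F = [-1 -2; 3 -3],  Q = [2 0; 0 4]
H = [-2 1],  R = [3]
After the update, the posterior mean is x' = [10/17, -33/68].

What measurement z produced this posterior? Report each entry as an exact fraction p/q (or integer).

x̄ = F·x = [5, -6]
P̄ = F·P·Fᵀ + Q = [16 12; 12 49]
S = H·P̄·Hᵀ + R = [68]
K = P̄·Hᵀ·S⁻¹ = [-5/17; 25/68]
x' − x̄ = [-75/17, 375/68] = K·y
y = (KᵀK)⁻¹·Kᵀ·(x' − x̄) = [15]
z = y + H·x̄ = [15] + [-16] = [-1]

z = [-1]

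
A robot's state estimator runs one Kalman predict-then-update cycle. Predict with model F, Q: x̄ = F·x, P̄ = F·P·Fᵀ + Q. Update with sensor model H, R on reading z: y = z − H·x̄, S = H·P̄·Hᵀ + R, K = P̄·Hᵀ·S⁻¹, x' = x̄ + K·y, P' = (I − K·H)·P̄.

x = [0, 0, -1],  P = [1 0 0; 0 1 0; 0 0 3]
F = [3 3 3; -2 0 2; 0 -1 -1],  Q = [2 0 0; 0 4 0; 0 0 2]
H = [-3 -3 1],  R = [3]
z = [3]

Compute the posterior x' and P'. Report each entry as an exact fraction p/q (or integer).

x' = [-3/8, -7/12, 1/6]
P' = [919/104 -447/52 3/26; -447/52 231/26 7/13; 3/26 7/13 28/13]

x̄ = F·x = [-3, -2, 1]
P̄ = F·P·Fᵀ + Q = [47 12 -12; 12 20 -6; -12 -6 6]
y = z − H·x̄ = [-13]
S = H·P̄·Hᵀ + R = [936]
K = P̄·Hᵀ·S⁻¹ = [-21/104; -17/156; 5/78]
x' = x̄ + K·y = [-3/8, -7/12, 1/6]
P' = (I − K·H)·P̄ = [919/104 -447/52 3/26; -447/52 231/26 7/13; 3/26 7/13 28/13]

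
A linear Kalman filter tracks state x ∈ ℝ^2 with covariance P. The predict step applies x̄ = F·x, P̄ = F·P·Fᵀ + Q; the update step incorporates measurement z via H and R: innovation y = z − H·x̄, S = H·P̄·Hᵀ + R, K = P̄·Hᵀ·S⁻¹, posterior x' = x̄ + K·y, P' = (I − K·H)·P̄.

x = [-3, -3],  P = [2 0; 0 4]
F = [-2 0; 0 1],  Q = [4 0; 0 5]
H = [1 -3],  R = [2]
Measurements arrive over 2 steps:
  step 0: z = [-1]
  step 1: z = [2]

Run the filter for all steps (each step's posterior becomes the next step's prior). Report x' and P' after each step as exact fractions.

step 0: x̄ = F·x = [6, -3]
step 0: P̄ = F·P·Fᵀ + Q = [12 0; 0 9]
step 0: y = z − H·x̄ = [-16]
step 0: S = H·P̄·Hᵀ + R = [95]
step 0: K = P̄·Hᵀ·S⁻¹ = [12/95; -27/95]
step 0: x' = x̄ + K·y = [378/95, 147/95]
step 0: P' = (I − K·H)·P̄ = [996/95 324/95; 324/95 126/95]
step 1: x̄ = F·x = [-756/95, 147/95]
step 1: P̄ = F·P·Fᵀ + Q = [4364/95 -648/95; -648/95 601/95]
step 1: y = z − H·x̄ = [73/5]
step 1: S = H·P̄·Hᵀ + R = [729/5]
step 1: K = P̄·Hᵀ·S⁻¹ = [332/729; -43/243]
step 1: x' = x̄ + K·y = [-18128/13851, -4784/4617]
step 1: P' = (I − K·H)·P̄ = [217420/13851 22756/4617; 22756/4617 2710/1539]

step 0: x' = [378/95, 147/95], P' = [996/95 324/95; 324/95 126/95]
step 1: x' = [-18128/13851, -4784/4617], P' = [217420/13851 22756/4617; 22756/4617 2710/1539]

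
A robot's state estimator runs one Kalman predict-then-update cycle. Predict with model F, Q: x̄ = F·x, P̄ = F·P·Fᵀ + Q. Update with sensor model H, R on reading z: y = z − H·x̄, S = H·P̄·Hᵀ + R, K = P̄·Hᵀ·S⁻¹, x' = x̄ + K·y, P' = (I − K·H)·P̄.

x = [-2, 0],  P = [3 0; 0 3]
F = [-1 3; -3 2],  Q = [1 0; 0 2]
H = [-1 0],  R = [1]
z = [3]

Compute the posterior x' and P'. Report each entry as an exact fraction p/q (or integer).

x' = [-91/32, 57/32]
P' = [31/32 27/32; 27/32 583/32]

x̄ = F·x = [2, 6]
P̄ = F·P·Fᵀ + Q = [31 27; 27 41]
y = z − H·x̄ = [5]
S = H·P̄·Hᵀ + R = [32]
K = P̄·Hᵀ·S⁻¹ = [-31/32; -27/32]
x' = x̄ + K·y = [-91/32, 57/32]
P' = (I − K·H)·P̄ = [31/32 27/32; 27/32 583/32]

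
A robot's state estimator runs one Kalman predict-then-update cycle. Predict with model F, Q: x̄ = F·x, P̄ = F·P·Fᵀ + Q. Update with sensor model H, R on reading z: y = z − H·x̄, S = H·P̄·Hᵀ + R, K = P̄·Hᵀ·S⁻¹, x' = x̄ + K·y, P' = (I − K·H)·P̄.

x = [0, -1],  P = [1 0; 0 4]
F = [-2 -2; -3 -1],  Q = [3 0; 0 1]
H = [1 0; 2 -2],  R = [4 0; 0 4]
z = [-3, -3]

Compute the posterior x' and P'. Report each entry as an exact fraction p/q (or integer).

x' = [-457/189, -28/27]
P' = [596/189 80/27; 80/27 98/27]

x̄ = F·x = [2, 1]
P̄ = F·P·Fᵀ + Q = [23 14; 14 14]
y = z − H·x̄ = [-5, -5]
S = H·P̄·Hᵀ + R = [27 18; 18 40]
K = P̄·Hᵀ·S⁻¹ = [149/189 2/21; 20/27 -1/3]
x' = x̄ + K·y = [-457/189, -28/27]
P' = (I − K·H)·P̄ = [596/189 80/27; 80/27 98/27]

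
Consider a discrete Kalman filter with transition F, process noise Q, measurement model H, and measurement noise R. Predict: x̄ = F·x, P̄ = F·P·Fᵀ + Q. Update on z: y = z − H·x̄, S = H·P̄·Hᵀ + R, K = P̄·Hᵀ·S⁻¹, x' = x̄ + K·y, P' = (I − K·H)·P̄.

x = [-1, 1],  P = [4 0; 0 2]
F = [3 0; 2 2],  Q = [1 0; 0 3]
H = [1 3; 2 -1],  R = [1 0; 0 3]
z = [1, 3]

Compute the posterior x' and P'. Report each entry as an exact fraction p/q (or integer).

x' = [27306/22081, -1512/22081]
P' = [11955/22081 -2889/22081; -2889/22081 3042/22081]

x̄ = F·x = [-3, 0]
P̄ = F·P·Fᵀ + Q = [37 24; 24 27]
y = z − H·x̄ = [4, 9]
S = H·P̄·Hᵀ + R = [425 113; 113 82]
K = P̄·Hᵀ·S⁻¹ = [3288/22081 8933/22081; 6237/22081 -2940/22081]
x' = x̄ + K·y = [27306/22081, -1512/22081]
P' = (I − K·H)·P̄ = [11955/22081 -2889/22081; -2889/22081 3042/22081]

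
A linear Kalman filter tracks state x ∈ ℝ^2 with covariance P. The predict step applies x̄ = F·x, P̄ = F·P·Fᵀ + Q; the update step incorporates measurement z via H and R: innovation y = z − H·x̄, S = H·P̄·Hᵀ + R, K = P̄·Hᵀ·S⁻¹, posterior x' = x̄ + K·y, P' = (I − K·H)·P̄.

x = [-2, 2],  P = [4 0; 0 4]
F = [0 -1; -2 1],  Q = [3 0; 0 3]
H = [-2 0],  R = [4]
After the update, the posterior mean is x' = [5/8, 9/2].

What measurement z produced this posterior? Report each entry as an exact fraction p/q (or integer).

x̄ = F·x = [-2, 6]
P̄ = F·P·Fᵀ + Q = [7 -4; -4 23]
S = H·P̄·Hᵀ + R = [32]
K = P̄·Hᵀ·S⁻¹ = [-7/16; 1/4]
x' − x̄ = [21/8, -3/2] = K·y
y = (KᵀK)⁻¹·Kᵀ·(x' − x̄) = [-6]
z = y + H·x̄ = [-6] + [4] = [-2]

z = [-2]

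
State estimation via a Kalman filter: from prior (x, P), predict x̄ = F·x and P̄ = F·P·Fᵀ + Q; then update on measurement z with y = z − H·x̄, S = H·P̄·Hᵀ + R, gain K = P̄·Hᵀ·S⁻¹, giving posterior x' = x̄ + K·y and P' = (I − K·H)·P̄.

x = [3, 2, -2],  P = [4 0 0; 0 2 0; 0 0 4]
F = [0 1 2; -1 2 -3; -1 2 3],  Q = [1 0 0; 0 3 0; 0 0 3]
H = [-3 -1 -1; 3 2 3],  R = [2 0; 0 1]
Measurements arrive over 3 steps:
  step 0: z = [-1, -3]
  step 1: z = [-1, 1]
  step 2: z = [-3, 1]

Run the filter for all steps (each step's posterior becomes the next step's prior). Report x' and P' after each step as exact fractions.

step 0: x' = [2083/9581, 2776/871, -31618/9581], P' = [16349/9581 -5411/871 22580/9581; -5411/871 24792/871 -10905/871; 22580/9581 -10905/871 57621/9581]
step 1: x' = [-362349087/185122759, 1875734958/185122759, -809846916/185122759], P' = [235757539/185122759 -867980187/185122759 330430932/185122759; -867980187/185122759 4217932956/185122759 -1900744701/185122759; 330430932/185122759 -1900744701/185122759 940200111/185122759]
step 2: x' = [2642216756541/2758625709065, -1170950294588/2758625709065, -725028502766/2758625709065], P' = [3351886882517/2758625709065 -12168169869861/2758625709065 4578787588788/2758625709065; -12168169869861/2758625709065 59214916936748/2758625709065 -26684606483899/2758625709065; 4578787588788/2758625709065 -26684606483899/2758625709065 13271754342497/2758625709065]

step 0: x̄ = F·x = [-2, 7, -5]
step 0: P̄ = F·P·Fᵀ + Q = [19 -20 28; -20 51 -24; 28 -24 51]
step 0: y = z − H·x̄ = [-5, 4]
step 0: S = H·P̄·Hᵀ + R = [275 -462; -462 811]
step 0: K = P̄·Hᵀ·S⁻¹ = [-6053/9581 -205/871; 1173/871 636/871; -2703/9581 63/871]
step 0: x' = x̄ + K·y = [2083/9581, 2776/871, -31618/9581]
step 0: P' = (I − K·H)·P̄ = [16349/9581 -5411/871 22580/9581; -5411/871 24792/871 -10905/871; 22580/9581 -10905/871 57621/9581]
step 1: x̄ = F·x = [-32700/9581, 153843/9581, -35865/9581]
step 1: P̄ = F·P·Fᵀ + Q = [32957/9581 94104/9581 65826/9581; 94104/9581 3467553/9581 826692/9581; 65826/9581 826692/9581 317673/9581]
step 1: y = z − H·x̄ = [10297/9581, -92410/9581]
step 1: S = H·P̄·Hᵀ + R = [6713965/9581 -13955046/9581; -13955046/9581 29269883/9581]
step 1: K = P̄·Hᵀ·S⁻¹ = [-84861681/185122759 -37394961/185122759; 143376153/185122759 129691248/185122759; -15374103/185122759 10403727/185122759]
step 1: x' = x̄ + K·y = [-362349087/185122759, 1875734958/185122759, -809846916/185122759]
step 1: P' = (I − K·H)·P̄ = [235757539/185122759 -867980187/185122759 330430932/185122759; -867980187/185122759 4217932956/185122759 -1900744701/185122759; 330430932/185122759 -1900744701/185122759 940200111/185122759]
step 2: x̄ = F·x = [256041126/185122759, 6543359751/185122759, 1684278255/185122759]
step 2: P̄ = F·P·Fᵀ + Q = [560877355/185122759 1101038868/185122759 978971994/185122759; 1101038868/185122759 54388101391/185122759 12117609112/185122759; 978971994/185122759 12117609112/185122759 4805057383/185122759]
step 2: y = z − H·x̄ = [8440393107/185122759, -18722554886/185122759]
step 2: S = H·P̄·Hᵀ + R = [101326583883/185122759 -210484330426/185122759; -210484330426/185122759 442276212617/185122759]
step 2: K = P̄·Hᵀ·S⁻¹ = [-1233139183239/2758625709065 -544316325807/2758625709065; 1987099578367/2758625709065 1871504812216/2758625709065; -161755312481/2758625709065 182412826057/2758625709065]
step 2: x' = x̄ + K·y = [2642216756541/2758625709065, -1170950294588/2758625709065, -725028502766/2758625709065]
step 2: P' = (I − K·H)·P̄ = [3351886882517/2758625709065 -12168169869861/2758625709065 4578787588788/2758625709065; -12168169869861/2758625709065 59214916936748/2758625709065 -26684606483899/2758625709065; 4578787588788/2758625709065 -26684606483899/2758625709065 13271754342497/2758625709065]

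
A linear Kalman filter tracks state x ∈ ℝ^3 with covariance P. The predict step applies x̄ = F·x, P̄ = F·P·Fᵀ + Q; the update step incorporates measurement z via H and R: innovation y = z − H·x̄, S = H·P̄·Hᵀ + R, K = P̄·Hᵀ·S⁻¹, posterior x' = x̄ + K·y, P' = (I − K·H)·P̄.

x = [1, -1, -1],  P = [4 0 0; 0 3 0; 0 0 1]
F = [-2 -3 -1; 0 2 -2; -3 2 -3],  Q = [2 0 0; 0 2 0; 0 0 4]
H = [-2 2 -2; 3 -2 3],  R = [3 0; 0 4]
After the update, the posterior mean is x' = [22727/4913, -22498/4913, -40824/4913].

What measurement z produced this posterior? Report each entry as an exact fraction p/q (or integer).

x̄ = F·x = [2, 0, -2]
P̄ = F·P·Fᵀ + Q = [46 -16 9; -16 18 18; 9 18 61]
S = H·P̄·Hᵀ + R = [559 -802; -802 1177]
K = P̄·Hᵀ·S⁻¹ = [-9140/14739 -3761/14739; 13604/14739 8894/14739; 17140/14739 13858/14739]
x' − x̄ = [12901/4913, -22498/4913, -30998/4913] = K·y
y = (KᵀK)⁻¹·Kᵀ·(x' − x̄) = [-3, -3]
z = y + H·x̄ = [-3, -3] + [0, 0] = [-3, -3]

z = [-3, -3]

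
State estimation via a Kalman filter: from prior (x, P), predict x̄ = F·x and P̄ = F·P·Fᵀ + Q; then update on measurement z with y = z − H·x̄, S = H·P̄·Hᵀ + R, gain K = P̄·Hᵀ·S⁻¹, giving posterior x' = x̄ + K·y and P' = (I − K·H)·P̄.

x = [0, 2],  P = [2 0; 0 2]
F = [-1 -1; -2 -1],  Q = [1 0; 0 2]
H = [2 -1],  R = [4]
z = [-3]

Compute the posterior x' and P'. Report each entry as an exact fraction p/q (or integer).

x' = [-7/3, -2]
P' = [11/3 6; 6 12]

x̄ = F·x = [-2, -2]
P̄ = F·P·Fᵀ + Q = [5 6; 6 12]
y = z − H·x̄ = [-1]
S = H·P̄·Hᵀ + R = [12]
K = P̄·Hᵀ·S⁻¹ = [1/3; 0]
x' = x̄ + K·y = [-7/3, -2]
P' = (I − K·H)·P̄ = [11/3 6; 6 12]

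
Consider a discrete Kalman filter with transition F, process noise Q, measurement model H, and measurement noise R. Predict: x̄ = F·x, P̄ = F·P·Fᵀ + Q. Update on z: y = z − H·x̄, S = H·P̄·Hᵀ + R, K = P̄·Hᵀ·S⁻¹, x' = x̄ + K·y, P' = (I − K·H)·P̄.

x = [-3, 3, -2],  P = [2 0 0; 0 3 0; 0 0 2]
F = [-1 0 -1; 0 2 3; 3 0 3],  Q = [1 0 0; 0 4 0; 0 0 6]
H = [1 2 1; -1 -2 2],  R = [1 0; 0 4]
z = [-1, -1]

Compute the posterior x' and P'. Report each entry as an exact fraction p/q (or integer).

x' = [39897/40063, -22538/40063, -36927/40063]
P' = [64716/40063 -31160/40063 -6216/40063; -31160/40063 23774/40063 -1182/40063; -6216/40063 -1182/40063 21858/40063]

x̄ = F·x = [5, 0, -15]
P̄ = F·P·Fᵀ + Q = [5 -6 -12; -6 34 18; -12 18 42]
y = z − H·x̄ = [9, 34]
S = H·P̄·Hᵀ + R = [208 -9; -9 193]
K = P̄·Hᵀ·S⁻¹ = [-3820/40063 -3707/40063; 15206/40063 -4688/40063; 13278/40063 13074/40063]
x' = x̄ + K·y = [39897/40063, -22538/40063, -36927/40063]
P' = (I − K·H)·P̄ = [64716/40063 -31160/40063 -6216/40063; -31160/40063 23774/40063 -1182/40063; -6216/40063 -1182/40063 21858/40063]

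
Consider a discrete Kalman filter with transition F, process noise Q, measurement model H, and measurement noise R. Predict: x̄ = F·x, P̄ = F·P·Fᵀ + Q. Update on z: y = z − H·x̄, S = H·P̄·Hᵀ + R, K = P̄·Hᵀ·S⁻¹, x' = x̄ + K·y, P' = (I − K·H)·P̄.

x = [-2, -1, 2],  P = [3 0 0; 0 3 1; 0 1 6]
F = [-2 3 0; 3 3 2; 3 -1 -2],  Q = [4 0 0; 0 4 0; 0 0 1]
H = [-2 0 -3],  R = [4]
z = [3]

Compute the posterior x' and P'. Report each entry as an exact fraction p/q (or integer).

x̄ = F·x = [1, -5, -9]
P̄ = F·P·Fᵀ + Q = [43 15 -33; 15 94 -14; -33 -14 59]
y = z − H·x̄ = [-22]
S = H·P̄·Hᵀ + R = [311]
K = P̄·Hᵀ·S⁻¹ = [13/311; 12/311; -111/311]
x' = x̄ + K·y = [25/311, -1819/311, -357/311]
P' = (I − K·H)·P̄ = [13204/311 4509/311 -8820/311; 4509/311 29090/311 -3022/311; -8820/311 -3022/311 6028/311]

x' = [25/311, -1819/311, -357/311]
P' = [13204/311 4509/311 -8820/311; 4509/311 29090/311 -3022/311; -8820/311 -3022/311 6028/311]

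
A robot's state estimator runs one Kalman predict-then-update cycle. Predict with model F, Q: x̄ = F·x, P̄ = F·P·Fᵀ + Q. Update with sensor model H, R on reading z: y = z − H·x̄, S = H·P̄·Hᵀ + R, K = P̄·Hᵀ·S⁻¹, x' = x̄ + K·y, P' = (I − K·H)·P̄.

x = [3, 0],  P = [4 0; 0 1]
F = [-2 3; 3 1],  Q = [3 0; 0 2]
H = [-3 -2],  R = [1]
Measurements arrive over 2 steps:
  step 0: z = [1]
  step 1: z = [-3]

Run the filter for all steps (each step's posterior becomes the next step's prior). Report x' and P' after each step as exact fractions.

step 0: x' = [-984/157, 1398/157], P' = [2632/157 -3927/157; -3927/157 5898/157]
step 1: x' = [471423/239770, -68999/47954], P' = [462739/239770 -129407/47954; -129407/47954 575923/143862]

step 0: x̄ = F·x = [-6, 9]
step 0: P̄ = F·P·Fᵀ + Q = [28 -21; -21 39]
step 0: y = z − H·x̄ = [1]
step 0: S = H·P̄·Hᵀ + R = [157]
step 0: K = P̄·Hᵀ·S⁻¹ = [-42/157; -15/157]
step 0: x' = x̄ + K·y = [-984/157, 1398/157]
step 0: P' = (I − K·H)·P̄ = [2632/157 -3927/157; -3927/157 5898/157]
step 1: x̄ = F·x = [6162/157, -1554/157]
step 1: P̄ = F·P·Fᵀ + Q = [111205/157 -25587/157; -25587/157 6338/157]
step 1: y = z − H·x̄ = [14907/157]
step 1: S = H·P̄·Hᵀ + R = [719310/157]
step 1: K = P̄·Hᵀ·S⁻¹ = [-94147/239770; 12817/143862]
step 1: x' = x̄ + K·y = [471423/239770, -68999/47954]
step 1: P' = (I − K·H)·P̄ = [462739/239770 -129407/47954; -129407/47954 575923/143862]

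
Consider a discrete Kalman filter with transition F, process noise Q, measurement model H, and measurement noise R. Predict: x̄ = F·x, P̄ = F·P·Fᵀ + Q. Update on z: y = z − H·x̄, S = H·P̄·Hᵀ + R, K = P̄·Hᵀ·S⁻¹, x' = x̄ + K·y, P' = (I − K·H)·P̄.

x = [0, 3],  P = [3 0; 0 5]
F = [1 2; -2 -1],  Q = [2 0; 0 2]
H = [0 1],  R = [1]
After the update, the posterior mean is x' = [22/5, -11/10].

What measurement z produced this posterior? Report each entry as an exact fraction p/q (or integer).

x̄ = F·x = [6, -3]
P̄ = F·P·Fᵀ + Q = [25 -16; -16 19]
S = H·P̄·Hᵀ + R = [20]
K = P̄·Hᵀ·S⁻¹ = [-4/5; 19/20]
x' − x̄ = [-8/5, 19/10] = K·y
y = (KᵀK)⁻¹·Kᵀ·(x' − x̄) = [2]
z = y + H·x̄ = [2] + [-3] = [-1]

z = [-1]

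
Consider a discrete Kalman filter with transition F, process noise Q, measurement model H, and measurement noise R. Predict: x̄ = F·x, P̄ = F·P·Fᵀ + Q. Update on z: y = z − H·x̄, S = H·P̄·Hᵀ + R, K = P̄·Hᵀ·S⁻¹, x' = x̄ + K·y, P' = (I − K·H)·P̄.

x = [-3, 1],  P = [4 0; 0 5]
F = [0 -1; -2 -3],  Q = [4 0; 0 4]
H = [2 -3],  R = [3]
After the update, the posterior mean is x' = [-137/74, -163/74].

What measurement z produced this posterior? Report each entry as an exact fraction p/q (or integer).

x̄ = F·x = [-1, 3]
P̄ = F·P·Fᵀ + Q = [9 15; 15 65]
S = H·P̄·Hᵀ + R = [444]
K = P̄·Hᵀ·S⁻¹ = [-9/148; -55/148]
x' − x̄ = [-63/74, -385/74] = K·y
y = (KᵀK)⁻¹·Kᵀ·(x' − x̄) = [14]
z = y + H·x̄ = [14] + [-11] = [3]

z = [3]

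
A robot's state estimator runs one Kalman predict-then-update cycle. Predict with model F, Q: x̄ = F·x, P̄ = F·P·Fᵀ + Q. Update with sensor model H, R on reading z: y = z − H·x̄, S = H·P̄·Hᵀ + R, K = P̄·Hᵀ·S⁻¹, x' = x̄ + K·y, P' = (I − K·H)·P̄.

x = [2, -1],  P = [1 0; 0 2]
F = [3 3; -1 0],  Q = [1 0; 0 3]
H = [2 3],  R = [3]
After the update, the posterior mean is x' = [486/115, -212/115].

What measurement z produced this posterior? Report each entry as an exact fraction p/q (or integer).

x̄ = F·x = [3, -2]
P̄ = F·P·Fᵀ + Q = [28 -3; -3 4]
S = H·P̄·Hᵀ + R = [115]
K = P̄·Hᵀ·S⁻¹ = [47/115; 6/115]
x' − x̄ = [141/115, 18/115] = K·y
y = (KᵀK)⁻¹·Kᵀ·(x' − x̄) = [3]
z = y + H·x̄ = [3] + [0] = [3]

z = [3]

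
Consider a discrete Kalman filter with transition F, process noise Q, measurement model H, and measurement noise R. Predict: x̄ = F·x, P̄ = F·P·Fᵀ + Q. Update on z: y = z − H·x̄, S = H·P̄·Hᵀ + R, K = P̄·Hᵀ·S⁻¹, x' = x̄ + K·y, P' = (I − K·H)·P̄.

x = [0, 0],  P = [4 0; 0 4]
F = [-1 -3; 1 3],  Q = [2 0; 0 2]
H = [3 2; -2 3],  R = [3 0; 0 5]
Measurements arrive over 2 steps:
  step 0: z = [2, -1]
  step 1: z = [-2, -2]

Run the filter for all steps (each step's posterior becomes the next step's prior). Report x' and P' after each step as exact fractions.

step 0: x' = [18128/31139, 1154/31139], P' = [8338/31139 -2568/31139; -2568/31139 9978/31139]
step 1: x' = [-14180418/90539353, -59930854/90539353], P' = [23582898/90539353 -6706788/90539353; -6706788/90539353 28137738/90539353]

step 0: x̄ = F·x = [0, 0]
step 0: P̄ = F·P·Fᵀ + Q = [42 -40; -40 42]
step 0: y = z − H·x̄ = [2, -1]
step 0: S = H·P̄·Hᵀ + R = [69 -200; -200 1031]
step 0: K = P̄·Hᵀ·S⁻¹ = [6626/31139 -4876/31139; 4084/31139 7014/31139]
step 0: x' = x̄ + K·y = [18128/31139, 1154/31139]
step 0: P' = (I − K·H)·P̄ = [8338/31139 -2568/31139; -2568/31139 9978/31139]
step 1: x̄ = F·x = [-21590/31139, 21590/31139]
step 1: P̄ = F·P·Fᵀ + Q = [145010/31139 -82732/31139; -82732/31139 145010/31139]
step 1: y = z − H·x̄ = [-40688/31139, -170228/31139]
step 1: S = H·P̄·Hᵀ + R = [985763/31139 -413660/31139; -413660/31139 3033609/31139]
step 1: K = P̄·Hᵀ·S⁻¹ = [19111706/90539353 -13457232/90539353; 12051704/90539353 19565358/90539353]
step 1: x' = x̄ + K·y = [-14180418/90539353, -59930854/90539353]
step 1: P' = (I − K·H)·P̄ = [23582898/90539353 -6706788/90539353; -6706788/90539353 28137738/90539353]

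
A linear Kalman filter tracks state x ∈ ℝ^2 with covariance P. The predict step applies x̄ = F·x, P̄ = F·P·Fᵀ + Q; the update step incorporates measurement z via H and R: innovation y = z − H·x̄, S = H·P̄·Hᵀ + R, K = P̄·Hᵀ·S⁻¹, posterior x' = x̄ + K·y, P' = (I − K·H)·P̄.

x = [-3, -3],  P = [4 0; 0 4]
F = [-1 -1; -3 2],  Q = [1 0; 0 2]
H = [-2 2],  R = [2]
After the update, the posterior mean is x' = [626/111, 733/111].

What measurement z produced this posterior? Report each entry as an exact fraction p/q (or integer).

z = [2]

x̄ = F·x = [6, 3]
P̄ = F·P·Fᵀ + Q = [9 4; 4 54]
S = H·P̄·Hᵀ + R = [222]
K = P̄·Hᵀ·S⁻¹ = [-5/111; 50/111]
x' − x̄ = [-40/111, 400/111] = K·y
y = (KᵀK)⁻¹·Kᵀ·(x' − x̄) = [8]
z = y + H·x̄ = [8] + [-6] = [2]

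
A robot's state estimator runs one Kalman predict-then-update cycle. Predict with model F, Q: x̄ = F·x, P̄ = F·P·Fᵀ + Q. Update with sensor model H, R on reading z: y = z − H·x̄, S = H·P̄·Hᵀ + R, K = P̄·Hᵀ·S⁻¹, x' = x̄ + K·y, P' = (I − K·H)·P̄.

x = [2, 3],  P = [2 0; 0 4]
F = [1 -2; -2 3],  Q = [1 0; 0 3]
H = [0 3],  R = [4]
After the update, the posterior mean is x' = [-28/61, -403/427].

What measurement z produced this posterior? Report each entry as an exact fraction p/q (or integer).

x̄ = F·x = [-4, 5]
P̄ = F·P·Fᵀ + Q = [19 -28; -28 47]
S = H·P̄·Hᵀ + R = [427]
K = P̄·Hᵀ·S⁻¹ = [-12/61; 141/427]
x' − x̄ = [216/61, -2538/427] = K·y
y = (KᵀK)⁻¹·Kᵀ·(x' − x̄) = [-18]
z = y + H·x̄ = [-18] + [15] = [-3]

z = [-3]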